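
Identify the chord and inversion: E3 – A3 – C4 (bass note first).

A minor, second inversion

The pitch classes E, A, C arrange in thirds as A–C–E: an A minor triad.
E is the fifth of A minor; fifth in the bass means second inversion (figured bass 6/4).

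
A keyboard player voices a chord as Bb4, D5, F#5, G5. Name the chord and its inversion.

Reducing to letter names: Bb, D, F#, G. These stack in thirds as G–Bb–D–F# — a G minor-major seventh chord.
The lowest note is Bb, the third of the chord, so this is first inversion (figured bass 6/5).

G minor-major seventh, first inversion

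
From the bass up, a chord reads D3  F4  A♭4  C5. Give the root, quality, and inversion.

D half-diminished seventh, root position

The pitch classes D, F, Ab, C arrange in thirds as D–F–Ab–C: a D half-diminished seventh chord.
The lowest note is D, the root of the chord, so this is root position (figured bass 7).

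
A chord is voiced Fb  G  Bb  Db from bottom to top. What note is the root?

The distinct letter names are Fb, G, Bb, Db. Arranged as a stack of thirds they read G–Bb–Db–Fb, so G is the root (a G diminished seventh chord).

G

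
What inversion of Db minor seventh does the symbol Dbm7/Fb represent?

Dbm7/Fb means Db minor seventh with Fb in the bass. Fb is the third of Db minor seventh (Db–Fb–Ab–Cb), so this is first inversion.

first inversion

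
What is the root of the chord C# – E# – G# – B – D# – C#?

C#

Reordering C#, E#, G#, B, D# into stacked thirds gives C#–E#–G#–B–D#; the bottom of that stack, C#, is the root.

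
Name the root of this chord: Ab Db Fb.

The distinct letter names are Ab, Db, Fb. Arranged as a stack of thirds they read Db–Fb–Ab, so Db is the root (a Db minor triad).

Db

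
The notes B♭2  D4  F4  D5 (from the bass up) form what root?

Bb

Bb, D, F are the tones of a Bb major triad (Bb–D–F), making Bb the root.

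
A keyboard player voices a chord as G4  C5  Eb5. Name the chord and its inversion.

C minor, second inversion

The pitch classes G, C, Eb arrange in thirds as C–Eb–G: a C minor triad.
G is the fifth of C minor; fifth in the bass means second inversion (figured bass 6/4).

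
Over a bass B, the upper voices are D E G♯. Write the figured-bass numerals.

4/3

The notes B, D, E, G# stack in thirds as E–G#–B–D — an E dominant seventh chord. The bass B is the fifth, so this is second inversion: figured 4/3.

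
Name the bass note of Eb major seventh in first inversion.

The third of Eb major seventh (Eb–G–Bb–D) is G; that is the bass in first inversion.

G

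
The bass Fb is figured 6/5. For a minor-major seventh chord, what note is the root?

The figures 6/5 mean the third of the chord is in the bass. If Fb is the third of a minor-major seventh chord, the root is Db (chord tones Db–Fb–Ab–C).

Db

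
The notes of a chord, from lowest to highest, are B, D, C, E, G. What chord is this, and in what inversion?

C major ninth, third inversion

The pitch classes B, D, C, E, G arrange in thirds as C–E–G–B–D: a C major ninth chord.
The lowest note is B, the seventh of the chord, so this is third inversion.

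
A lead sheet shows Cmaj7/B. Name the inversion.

Cmaj7/B means C major seventh with B in the bass. B is the seventh of C major seventh (C–E–G–B), so this is third inversion.

third inversion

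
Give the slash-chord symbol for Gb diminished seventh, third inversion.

Third inversion of Gb diminished seventh has the seventh (Fbb) in the bass. As a slash chord: Gbdim7/Fbb.

Gbdim7/Fbb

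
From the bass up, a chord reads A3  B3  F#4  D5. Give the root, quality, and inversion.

The distinct note names are A, B, F#, D. Stacked in thirds they read B–D–F#–A, which is a minor seventh chord on B.
With the seventh (A) in the bass, the chord is in third inversion (figured bass 4/2).

B minor seventh, third inversion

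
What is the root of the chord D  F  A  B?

Reordering D, F, A, B into stacked thirds gives B–D–F–A; the bottom of that stack, B, is the root.

B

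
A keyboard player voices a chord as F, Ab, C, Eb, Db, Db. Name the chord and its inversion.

Db major ninth, first inversion

Reducing to letter names: F, Ab, C, Eb, Db. These stack in thirds as Db–F–Ab–C–Eb — a Db major ninth chord.
F is the third of Db major ninth; third in the bass means first inversion.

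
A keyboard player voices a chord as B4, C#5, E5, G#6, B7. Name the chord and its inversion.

Reducing to letter names: B, C#, E, G#. These stack in thirds as C#–E–G#–B — a C# minor seventh chord.
The lowest note is B, the seventh of the chord, so this is third inversion (figured bass 4/2).

C# minor seventh, third inversion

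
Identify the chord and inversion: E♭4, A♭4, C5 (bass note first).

Ab major, second inversion

The distinct note names are Eb, Ab, C. Stacked in thirds they read Ab–C–Eb, which is a major triad on Ab.
Eb is the fifth of Ab major; fifth in the bass means second inversion (figured bass 6/4).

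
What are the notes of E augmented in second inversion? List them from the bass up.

E augmented is E–G#–B#. Second inversion puts the fifth (B#) in the bass, with the remaining tones above: B#, E, G#.

B#, E, G#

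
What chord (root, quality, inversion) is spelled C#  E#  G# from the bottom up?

Reducing to letter names: C#, E#, G#. These stack in thirds as C#–E#–G# — a C# major triad.
The lowest note is C#, the root of the chord, so this is root position (figured bass 5/3).

C# major, root position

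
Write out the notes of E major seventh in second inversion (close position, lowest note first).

E major seventh is E–G#–B–D#. Second inversion puts the fifth (B) in the bass, with the remaining tones above: B, D#, E, G#.

B, D#, E, G#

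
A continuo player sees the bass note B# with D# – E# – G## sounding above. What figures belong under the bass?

The notes B#, D#, E#, G## stack in thirds as E#–G##–B#–D# — an E# dominant seventh chord. The bass B# is the fifth, so this is second inversion: figured 4/3.

4/3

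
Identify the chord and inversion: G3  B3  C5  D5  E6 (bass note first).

Reducing to letter names: G, B, C, D, E. These stack in thirds as C–E–G–B–D — a C major ninth chord.
With the fifth (G) in the bass, the chord is in second inversion.

C major ninth, second inversion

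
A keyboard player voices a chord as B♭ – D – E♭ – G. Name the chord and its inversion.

Eb major seventh, second inversion

Reducing to letter names: Bb, D, Eb, G. These stack in thirds as Eb–G–Bb–D — an Eb major seventh chord.
Bb is the fifth of Eb major seventh; fifth in the bass means second inversion (figured bass 4/3).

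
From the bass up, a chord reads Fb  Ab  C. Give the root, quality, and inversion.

The pitch classes Fb, Ab, C arrange in thirds as Fb–Ab–C: an Fb augmented triad.
Fb is the root of Fb augmented; root in the bass means root position (figured bass 5/3).

Fb augmented, root position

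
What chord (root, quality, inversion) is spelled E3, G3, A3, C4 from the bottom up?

Reducing to letter names: E, G, A, C. These stack in thirds as A–C–E–G — an A minor seventh chord.
The lowest note is E, the fifth of the chord, so this is second inversion (figured bass 4/3).

A minor seventh, second inversion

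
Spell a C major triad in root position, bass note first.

The chord tones are C–E–G. With the root (C) lowest for root position: C, E, G.

C, E, G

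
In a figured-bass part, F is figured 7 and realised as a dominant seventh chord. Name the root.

F

The figures 7 mean the root of the chord is in the bass. If F is the root of a dominant seventh chord, the root is F (chord tones F–A–C–Eb).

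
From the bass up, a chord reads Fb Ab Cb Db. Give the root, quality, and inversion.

Db minor seventh, first inversion

The pitch classes Fb, Ab, Cb, Db arrange in thirds as Db–Fb–Ab–Cb: a Db minor seventh chord.
Fb is the third of Db minor seventh; third in the bass means first inversion (figured bass 6/5).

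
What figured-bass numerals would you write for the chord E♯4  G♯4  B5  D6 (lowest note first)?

The notes E#, G#, B, D stack in thirds as E#–G#–B–D — an E# diminished seventh chord. The bass E# is the root, so this is root position: figured 7.

7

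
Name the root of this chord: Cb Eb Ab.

Ab

The distinct letter names are Cb, Eb, Ab. Arranged as a stack of thirds they read Ab–Cb–Eb, so Ab is the root (an Ab minor triad).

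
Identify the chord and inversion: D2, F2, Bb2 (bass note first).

Bb major, first inversion

The pitch classes D, F, Bb arrange in thirds as Bb–D–F: a Bb major triad.
The lowest note is D, the third of the chord, so this is first inversion (figured bass 6).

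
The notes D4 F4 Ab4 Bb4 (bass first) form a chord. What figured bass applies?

The notes D, F, Ab, Bb stack in thirds as Bb–D–F–Ab — a Bb dominant seventh chord. The bass D is the third, so this is first inversion: figured 6/5.

6/5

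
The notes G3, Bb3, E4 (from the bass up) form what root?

Reordering G, Bb, E into stacked thirds gives E–G–Bb; the bottom of that stack, E, is the root.

E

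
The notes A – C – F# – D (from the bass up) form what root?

D

The distinct letter names are A, C, F#, D. Arranged as a stack of thirds they read D–F#–A–C, so D is the root (a D dominant seventh chord).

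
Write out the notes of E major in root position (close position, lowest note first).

Spelling E major: E–G#–B. In root position the root is bass, giving E, G#, B from the bottom.

E, G#, B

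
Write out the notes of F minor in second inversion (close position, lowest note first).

F minor is F–Ab–C. Second inversion puts the fifth (C) in the bass, with the remaining tones above: C, F, Ab.

C, F, Ab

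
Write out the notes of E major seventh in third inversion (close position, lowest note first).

D#, E, G#, B

The chord tones are E–G#–B–D#. With the seventh (D#) lowest for third inversion: D#, E, G#, B.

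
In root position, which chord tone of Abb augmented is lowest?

Abb

Abb augmented is Abb–Cb–Eb. Root position places the root in the bass: Abb.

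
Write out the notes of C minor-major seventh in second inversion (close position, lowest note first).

The chord tones are C–Eb–G–B. With the fifth (G) lowest for second inversion: G, B, C, Eb.

G, B, C, Eb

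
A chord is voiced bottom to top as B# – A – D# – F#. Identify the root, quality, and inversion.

B# diminished seventh, root position

The pitch classes B#, A, D#, F# arrange in thirds as B#–D#–F#–A: a B# diminished seventh chord.
B# is the root of B# diminished seventh; root in the bass means root position (figured bass 7).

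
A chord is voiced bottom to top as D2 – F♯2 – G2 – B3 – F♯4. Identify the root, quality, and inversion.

G major seventh, second inversion

Reducing to letter names: D, F#, G, B. These stack in thirds as G–B–D–F# — a G major seventh chord.
D is the fifth of G major seventh; fifth in the bass means second inversion (figured bass 4/3).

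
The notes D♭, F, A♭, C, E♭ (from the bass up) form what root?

Db

The distinct letter names are Db, F, Ab, C, Eb. Arranged as a stack of thirds they read Db–F–Ab–C–Eb, so Db is the root (a Db major ninth chord).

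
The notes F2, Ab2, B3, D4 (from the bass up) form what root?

B

Reordering F, Ab, B, D into stacked thirds gives B–D–F–Ab; the bottom of that stack, B, is the root.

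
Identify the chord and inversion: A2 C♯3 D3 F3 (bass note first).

D minor-major seventh, second inversion

The distinct note names are A, C#, D, F. Stacked in thirds they read D–F–A–C#, which is a minor-major seventh chord on D.
A is the fifth of D minor-major seventh; fifth in the bass means second inversion (figured bass 4/3).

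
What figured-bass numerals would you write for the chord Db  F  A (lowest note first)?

The notes Db, F, A stack in thirds as Db–F–A — a Db augmented triad. The bass Db is the root, so this is root position: figured 5/3.

5/3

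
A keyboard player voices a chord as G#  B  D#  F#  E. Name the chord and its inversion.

Reducing to letter names: G#, B, D#, F#, E. These stack in thirds as E–G#–B–D#–F# — an E major ninth chord.
The lowest note is G#, the third of the chord, so this is first inversion.

E major ninth, first inversion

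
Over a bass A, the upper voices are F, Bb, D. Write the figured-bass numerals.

4/2

The notes A, F, Bb, D stack in thirds as Bb–D–F–A — a Bb major seventh chord. The bass A is the seventh, so this is third inversion: figured 4/2.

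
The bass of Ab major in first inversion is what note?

C

In first inversion the third is lowest. For Ab major (Ab–C–Eb) that is C.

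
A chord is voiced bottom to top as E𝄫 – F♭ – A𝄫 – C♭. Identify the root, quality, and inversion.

The distinct note names are Ebb, Fb, Abb, Cb. Stacked in thirds they read Fb–Abb–Cb–Ebb, which is a minor seventh chord on Fb.
Ebb is the seventh of Fb minor seventh; seventh in the bass means third inversion (figured bass 4/2).

Fb minor seventh, third inversion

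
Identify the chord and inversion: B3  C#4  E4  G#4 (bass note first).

The distinct note names are B, C#, E, G#. Stacked in thirds they read C#–E–G#–B, which is a minor seventh chord on C#.
With the seventh (B) in the bass, the chord is in third inversion (figured bass 4/2).

C# minor seventh, third inversion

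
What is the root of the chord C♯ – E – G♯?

C#, E, G# are the tones of a C# minor triad (C#–E–G#), making C# the root.

C#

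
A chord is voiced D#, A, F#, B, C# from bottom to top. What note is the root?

Reordering D#, A, F#, B, C# into stacked thirds gives B–D#–F#–A–C#; the bottom of that stack, B, is the root.

B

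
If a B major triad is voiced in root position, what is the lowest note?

B

In root position the root is lowest. For B major (B–D#–F#) that is B.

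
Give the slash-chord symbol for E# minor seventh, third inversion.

E#m7/D#

Third inversion of E# minor seventh has the seventh (D#) in the bass. As a slash chord: E#m7/D#.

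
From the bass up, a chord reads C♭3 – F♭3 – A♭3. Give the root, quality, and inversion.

The distinct note names are Cb, Fb, Ab. Stacked in thirds they read Fb–Ab–Cb, which is a major triad on Fb.
With the fifth (Cb) in the bass, the chord is in second inversion (figured bass 6/4).

Fb major, second inversion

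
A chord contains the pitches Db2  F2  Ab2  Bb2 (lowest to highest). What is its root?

Bb

Reordering Db, F, Ab, Bb into stacked thirds gives Bb–Db–F–Ab; the bottom of that stack, Bb, is the root.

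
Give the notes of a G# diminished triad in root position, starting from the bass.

The chord tones are G#–B–D. With the root (G#) lowest for root position: G#, B, D.

G#, B, D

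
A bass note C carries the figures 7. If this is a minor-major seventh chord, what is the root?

The figures 7 mean the root of the chord is in the bass. If C is the root of a minor-major seventh chord, the root is C (chord tones C–Eb–G–B).

C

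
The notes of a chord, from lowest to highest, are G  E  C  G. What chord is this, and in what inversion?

The pitch classes G, E, C arrange in thirds as C–E–G: a C major triad.
With the fifth (G) in the bass, the chord is in second inversion (figured bass 6/4).

C major, second inversion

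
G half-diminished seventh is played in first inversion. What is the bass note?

In first inversion the third is lowest. For G half-diminished seventh (G–Bb–Db–F) that is Bb.

Bb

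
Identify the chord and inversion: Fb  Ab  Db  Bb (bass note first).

Bb half-diminished seventh, second inversion

Reducing to letter names: Fb, Ab, Db, Bb. These stack in thirds as Bb–Db–Fb–Ab — a Bb half-diminished seventh chord.
Fb is the fifth of Bb half-diminished seventh; fifth in the bass means second inversion (figured bass 4/3).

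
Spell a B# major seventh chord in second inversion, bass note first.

Spelling B# major seventh: B#–D##–F##–A##. In second inversion the fifth is bass, giving F##, A##, B#, D## from the bottom.

F##, A##, B#, D##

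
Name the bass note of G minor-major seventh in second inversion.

D

G minor-major seventh is G–Bb–D–F#. Second inversion places the fifth in the bass: D.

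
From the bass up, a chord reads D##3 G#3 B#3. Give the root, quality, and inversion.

The distinct note names are D##, G#, B#. Stacked in thirds they read G#–B#–D##, which is an augmented triad on G#.
D## is the fifth of G# augmented; fifth in the bass means second inversion (figured bass 6/4).

G# augmented, second inversion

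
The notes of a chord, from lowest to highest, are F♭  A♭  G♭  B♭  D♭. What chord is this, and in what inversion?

The distinct note names are Fb, Ab, Gb, Bb, Db. Stacked in thirds they read Gb–Bb–Db–Fb–Ab, which is a dominant ninth chord on Gb.
Fb is the seventh of Gb dominant ninth; seventh in the bass means third inversion.

Gb dominant ninth, third inversion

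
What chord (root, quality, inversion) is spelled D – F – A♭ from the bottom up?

The pitch classes D, F, Ab arrange in thirds as D–F–Ab: a D diminished triad.
With the root (D) in the bass, the chord is in root position (figured bass 5/3).

D diminished, root position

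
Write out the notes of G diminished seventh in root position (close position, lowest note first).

G, Bb, Db, Fb

Spelling G diminished seventh: G–Bb–Db–Fb. In root position the root is bass, giving G, Bb, Db, Fb from the bottom.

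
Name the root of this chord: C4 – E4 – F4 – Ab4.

The distinct letter names are C, E, F, Ab. Arranged as a stack of thirds they read F–Ab–C–E, so F is the root (an F minor-major seventh chord).

F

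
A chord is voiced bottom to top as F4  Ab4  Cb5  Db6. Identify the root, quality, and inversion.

Db dominant seventh, first inversion

The pitch classes F, Ab, Cb, Db arrange in thirds as Db–F–Ab–Cb: a Db dominant seventh chord.
F is the third of Db dominant seventh; third in the bass means first inversion (figured bass 6/5).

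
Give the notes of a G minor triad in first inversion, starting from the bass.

G minor is G–Bb–D. First inversion puts the third (Bb) in the bass, with the remaining tones above: Bb, D, G.

Bb, D, G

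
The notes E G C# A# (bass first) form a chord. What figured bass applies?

The notes E, G, C#, A# stack in thirds as A#–C#–E–G — an A# diminished seventh chord. The bass E is the fifth, so this is second inversion: figured 4/3.

4/3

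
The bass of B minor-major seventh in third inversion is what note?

A#

In third inversion the seventh is lowest. For B minor-major seventh (B–D–F#–A#) that is A#.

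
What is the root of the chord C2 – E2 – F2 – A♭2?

F

The distinct letter names are C, E, F, Ab. Arranged as a stack of thirds they read F–Ab–C–E, so F is the root (an F minor-major seventh chord).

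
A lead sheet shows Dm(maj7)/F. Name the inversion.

first inversion

Dm(maj7)/F means D minor-major seventh with F in the bass. F is the third of D minor-major seventh (D–F–A–C#), so this is first inversion.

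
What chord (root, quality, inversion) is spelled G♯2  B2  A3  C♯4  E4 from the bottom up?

Reducing to letter names: G#, B, A, C#, E. These stack in thirds as A–C#–E–G#–B — an A major ninth chord.
G# is the seventh of A major ninth; seventh in the bass means third inversion.

A major ninth, third inversion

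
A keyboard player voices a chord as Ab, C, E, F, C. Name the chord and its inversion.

F minor-major seventh, first inversion

The distinct note names are Ab, C, E, F. Stacked in thirds they read F–Ab–C–E, which is a minor-major seventh chord on F.
With the third (Ab) in the bass, the chord is in first inversion (figured bass 6/5).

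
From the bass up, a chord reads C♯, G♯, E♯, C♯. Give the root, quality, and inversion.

The pitch classes C#, G#, E# arrange in thirds as C#–E#–G#: a C# major triad.
The lowest note is C#, the root of the chord, so this is root position (figured bass 5/3).

C# major, root position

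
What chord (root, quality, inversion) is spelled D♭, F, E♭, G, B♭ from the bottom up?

The pitch classes Db, F, Eb, G, Bb arrange in thirds as Eb–G–Bb–Db–F: an Eb dominant ninth chord.
Db is the seventh of Eb dominant ninth; seventh in the bass means third inversion.

Eb dominant ninth, third inversion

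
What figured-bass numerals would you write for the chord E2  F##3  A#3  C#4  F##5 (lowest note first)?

The notes E, F##, A#, C# stack in thirds as F##–A#–C#–E — an F## diminished seventh chord. The bass E is the seventh, so this is third inversion: figured 4/2.

4/2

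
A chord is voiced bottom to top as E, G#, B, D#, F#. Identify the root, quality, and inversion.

E major ninth, root position

Reducing to letter names: E, G#, B, D#, F#. These stack in thirds as E–G#–B–D#–F# — an E major ninth chord.
The lowest note is E, the root of the chord, so this is root position.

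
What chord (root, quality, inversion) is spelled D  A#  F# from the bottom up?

D augmented, root position

The distinct note names are D, A#, F#. Stacked in thirds they read D–F#–A#, which is an augmented triad on D.
With the root (D) in the bass, the chord is in root position (figured bass 5/3).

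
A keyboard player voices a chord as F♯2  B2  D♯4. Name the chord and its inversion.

The distinct note names are F#, B, D#. Stacked in thirds they read B–D#–F#, which is a major triad on B.
With the fifth (F#) in the bass, the chord is in second inversion (figured bass 6/4).

B major, second inversion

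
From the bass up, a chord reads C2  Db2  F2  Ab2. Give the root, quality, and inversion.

The pitch classes C, Db, F, Ab arrange in thirds as Db–F–Ab–C: a Db major seventh chord.
The lowest note is C, the seventh of the chord, so this is third inversion (figured bass 4/2).

Db major seventh, third inversion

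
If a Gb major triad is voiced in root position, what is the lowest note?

Gb major is Gb–Bb–Db. Root position places the root in the bass: Gb.

Gb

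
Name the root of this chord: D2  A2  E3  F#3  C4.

D

D, A, E, F#, C are the tones of a D dominant ninth chord (D–F#–A–C–E), making D the root.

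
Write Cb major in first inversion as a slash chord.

First inversion of Cb major has the third (Eb) in the bass. As a slash chord: CbM/Eb.

CbM/Eb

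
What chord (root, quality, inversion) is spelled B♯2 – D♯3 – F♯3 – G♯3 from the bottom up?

G# dominant seventh, first inversion

The distinct note names are B#, D#, F#, G#. Stacked in thirds they read G#–B#–D#–F#, which is a dominant seventh chord on G#.
The lowest note is B#, the third of the chord, so this is first inversion (figured bass 6/5).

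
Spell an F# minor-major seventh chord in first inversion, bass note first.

A, C#, E#, F#

F# minor-major seventh is F#–A–C#–E#. First inversion puts the third (A) in the bass, with the remaining tones above: A, C#, E#, F#.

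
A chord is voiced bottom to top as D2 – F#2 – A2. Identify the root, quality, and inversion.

D major, root position

The distinct note names are D, F#, A. Stacked in thirds they read D–F#–A, which is a major triad on D.
The lowest note is D, the root of the chord, so this is root position (figured bass 5/3).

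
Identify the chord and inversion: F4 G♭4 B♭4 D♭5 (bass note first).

Gb major seventh, third inversion

The distinct note names are F, Gb, Bb, Db. Stacked in thirds they read Gb–Bb–Db–F, which is a major seventh chord on Gb.
With the seventh (F) in the bass, the chord is in third inversion (figured bass 4/2).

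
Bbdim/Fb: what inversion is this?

Bbdim/Fb means Bb diminished with Fb in the bass. Fb is the fifth of Bb diminished (Bb–Db–Fb), so this is second inversion.

second inversion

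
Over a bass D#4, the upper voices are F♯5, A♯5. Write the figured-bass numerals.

The notes D#, F#, A# stack in thirds as D#–F#–A# — a D# minor triad. The bass D# is the root, so this is root position: figured 5/3.

5/3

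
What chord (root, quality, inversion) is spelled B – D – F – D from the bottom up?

The pitch classes B, D, F arrange in thirds as B–D–F: a B diminished triad.
With the root (B) in the bass, the chord is in root position (figured bass 5/3).

B diminished, root position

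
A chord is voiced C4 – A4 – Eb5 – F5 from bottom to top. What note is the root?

F

The distinct letter names are C, A, Eb, F. Arranged as a stack of thirds they read F–A–C–Eb, so F is the root (an F dominant seventh chord).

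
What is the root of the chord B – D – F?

B

The distinct letter names are B, D, F. Arranged as a stack of thirds they read B–D–F, so B is the root (a B diminished triad).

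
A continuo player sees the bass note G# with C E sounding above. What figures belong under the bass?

6/4

The notes G#, C, E stack in thirds as C–E–G# — a C augmented triad. The bass G# is the fifth, so this is second inversion: figured 6/4.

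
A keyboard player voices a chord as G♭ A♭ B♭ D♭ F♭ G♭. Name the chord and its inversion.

Reducing to letter names: Gb, Ab, Bb, Db, Fb. These stack in thirds as Gb–Bb–Db–Fb–Ab — a Gb dominant ninth chord.
The lowest note is Gb, the root of the chord, so this is root position.

Gb dominant ninth, root position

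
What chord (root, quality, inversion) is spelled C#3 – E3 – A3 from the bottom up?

The pitch classes C#, E, A arrange in thirds as A–C#–E: an A major triad.
C# is the third of A major; third in the bass means first inversion (figured bass 6).

A major, first inversion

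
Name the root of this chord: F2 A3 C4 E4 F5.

The distinct letter names are F, A, C, E. Arranged as a stack of thirds they read F–A–C–E, so F is the root (an F major seventh chord).

F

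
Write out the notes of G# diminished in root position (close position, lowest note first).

The chord tones are G#–B–D. With the root (G#) lowest for root position: G#, B, D.

G#, B, D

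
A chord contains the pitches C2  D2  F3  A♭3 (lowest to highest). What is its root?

Reordering C, D, F, Ab into stacked thirds gives D–F–Ab–C; the bottom of that stack, D, is the root.

D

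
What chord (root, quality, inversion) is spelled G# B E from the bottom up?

The pitch classes G#, B, E arrange in thirds as E–G#–B: an E major triad.
The lowest note is G#, the third of the chord, so this is first inversion (figured bass 6).

E major, first inversion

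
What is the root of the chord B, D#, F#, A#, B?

The distinct letter names are B, D#, F#, A#. Arranged as a stack of thirds they read B–D#–F#–A#, so B is the root (a B major seventh chord).

B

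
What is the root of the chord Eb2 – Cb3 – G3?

Eb, Cb, G are the tones of a Cb augmented triad (Cb–Eb–G), making Cb the root.

Cb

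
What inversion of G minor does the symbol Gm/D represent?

Gm/D means G minor with D in the bass. D is the fifth of G minor (G–Bb–D), so this is second inversion.

second inversion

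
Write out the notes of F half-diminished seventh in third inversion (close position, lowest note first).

Eb, F, Ab, Cb

Spelling F half-diminished seventh: F–Ab–Cb–Eb. In third inversion the seventh is bass, giving Eb, F, Ab, Cb from the bottom.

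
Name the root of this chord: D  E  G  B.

E

Reordering D, E, G, B into stacked thirds gives E–G–B–D; the bottom of that stack, E, is the root.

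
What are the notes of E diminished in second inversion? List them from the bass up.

The chord tones are E–G–Bb. With the fifth (Bb) lowest for second inversion: Bb, E, G.

Bb, E, G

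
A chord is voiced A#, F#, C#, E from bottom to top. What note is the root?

F#

The distinct letter names are A#, F#, C#, E. Arranged as a stack of thirds they read F#–A#–C#–E, so F# is the root (an F# dominant seventh chord).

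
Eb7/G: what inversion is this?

first inversion

Eb7/G means Eb dominant seventh with G in the bass. G is the third of Eb dominant seventh (Eb–G–Bb–Db), so this is first inversion.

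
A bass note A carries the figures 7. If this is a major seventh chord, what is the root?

A

The figures 7 mean the root of the chord is in the bass. If A is the root of a major seventh chord, the root is A (chord tones A–C#–E–G#).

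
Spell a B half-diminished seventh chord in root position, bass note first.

The chord tones are B–D–F–A. With the root (B) lowest for root position: B, D, F, A.

B, D, F, A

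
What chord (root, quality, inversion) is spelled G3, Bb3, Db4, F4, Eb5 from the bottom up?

The pitch classes G, Bb, Db, F, Eb arrange in thirds as Eb–G–Bb–Db–F: an Eb dominant ninth chord.
The lowest note is G, the third of the chord, so this is first inversion.

Eb dominant ninth, first inversion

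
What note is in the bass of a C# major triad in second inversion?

The fifth of C# major (C#–E#–G#) is G#; that is the bass in second inversion.

G#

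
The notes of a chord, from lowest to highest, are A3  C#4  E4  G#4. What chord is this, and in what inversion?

A major seventh, root position

The pitch classes A, C#, E, G# arrange in thirds as A–C#–E–G#: an A major seventh chord.
The lowest note is A, the root of the chord, so this is root position (figured bass 7).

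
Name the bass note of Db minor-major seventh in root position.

The root of Db minor-major seventh (Db–Fb–Ab–C) is Db; that is the bass in root position.

Db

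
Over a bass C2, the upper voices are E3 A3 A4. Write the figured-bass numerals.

The notes C, E, A stack in thirds as A–C–E — an A minor triad. The bass C is the third, so this is first inversion: figured 6.

6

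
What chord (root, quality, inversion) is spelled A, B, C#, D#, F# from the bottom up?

B dominant ninth, third inversion

Reducing to letter names: A, B, C#, D#, F#. These stack in thirds as B–D#–F#–A–C# — a B dominant ninth chord.
A is the seventh of B dominant ninth; seventh in the bass means third inversion.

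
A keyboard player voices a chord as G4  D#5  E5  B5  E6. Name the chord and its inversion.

E minor-major seventh, first inversion

The distinct note names are G, D#, E, B. Stacked in thirds they read E–G–B–D#, which is a minor-major seventh chord on E.
G is the third of E minor-major seventh; third in the bass means first inversion (figured bass 6/5).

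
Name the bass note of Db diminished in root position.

Db

In root position the root is lowest. For Db diminished (Db–Fb–Abb) that is Db.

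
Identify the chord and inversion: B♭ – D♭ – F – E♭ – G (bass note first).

Eb dominant ninth, second inversion

Reducing to letter names: Bb, Db, F, Eb, G. These stack in thirds as Eb–G–Bb–Db–F — an Eb dominant ninth chord.
With the fifth (Bb) in the bass, the chord is in second inversion.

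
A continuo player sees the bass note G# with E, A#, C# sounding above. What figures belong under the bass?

The notes G#, E, A#, C# stack in thirds as A#–C#–E–G# — an A# half-diminished seventh chord. The bass G# is the seventh, so this is third inversion: figured 4/2.

4/2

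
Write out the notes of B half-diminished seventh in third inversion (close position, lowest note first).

A, B, D, F

Spelling B half-diminished seventh: B–D–F–A. In third inversion the seventh is bass, giving A, B, D, F from the bottom.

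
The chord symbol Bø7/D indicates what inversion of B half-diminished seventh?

Bø7/D means B half-diminished seventh with D in the bass. D is the third of B half-diminished seventh (B–D–F–A), so this is first inversion.

first inversion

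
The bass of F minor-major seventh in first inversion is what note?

Ab

In first inversion the third is lowest. For F minor-major seventh (F–Ab–C–E) that is Ab.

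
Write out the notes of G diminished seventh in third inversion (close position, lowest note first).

Fb, G, Bb, Db

The chord tones are G–Bb–Db–Fb. With the seventh (Fb) lowest for third inversion: Fb, G, Bb, Db.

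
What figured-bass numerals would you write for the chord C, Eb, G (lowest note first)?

The notes C, Eb, G stack in thirds as C–Eb–G — a C minor triad. The bass C is the root, so this is root position: figured 5/3.

5/3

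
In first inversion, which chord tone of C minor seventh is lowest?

In first inversion the third is lowest. For C minor seventh (C–Eb–G–Bb) that is Eb.

Eb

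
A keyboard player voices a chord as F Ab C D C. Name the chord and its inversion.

D half-diminished seventh, first inversion

The distinct note names are F, Ab, C, D. Stacked in thirds they read D–F–Ab–C, which is a half-diminished seventh chord on D.
F is the third of D half-diminished seventh; third in the bass means first inversion (figured bass 6/5).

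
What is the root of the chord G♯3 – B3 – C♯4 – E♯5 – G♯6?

C#

The distinct letter names are G#, B, C#, E#. Arranged as a stack of thirds they read C#–E#–G#–B, so C# is the root (a C# dominant seventh chord).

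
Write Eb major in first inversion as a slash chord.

Ebmaj/G

First inversion of Eb major has the third (G) in the bass. As a slash chord: Ebmaj/G.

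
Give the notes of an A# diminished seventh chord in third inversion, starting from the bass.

G, A#, C#, E

Spelling A# diminished seventh: A#–C#–E–G. In third inversion the seventh is bass, giving G, A#, C#, E from the bottom.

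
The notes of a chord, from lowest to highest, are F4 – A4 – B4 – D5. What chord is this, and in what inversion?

B half-diminished seventh, second inversion

The pitch classes F, A, B, D arrange in thirds as B–D–F–A: a B half-diminished seventh chord.
The lowest note is F, the fifth of the chord, so this is second inversion (figured bass 4/3).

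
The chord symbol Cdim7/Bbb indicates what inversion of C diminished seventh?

Cdim7/Bbb means C diminished seventh with Bbb in the bass. Bbb is the seventh of C diminished seventh (C–Eb–Gb–Bbb), so this is third inversion.

third inversion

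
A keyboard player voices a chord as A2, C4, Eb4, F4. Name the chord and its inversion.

The distinct note names are A, C, Eb, F. Stacked in thirds they read F–A–C–Eb, which is a dominant seventh chord on F.
A is the third of F dominant seventh; third in the bass means first inversion (figured bass 6/5).

F dominant seventh, first inversion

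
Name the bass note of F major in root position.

F

In root position the root is lowest. For F major (F–A–C) that is F.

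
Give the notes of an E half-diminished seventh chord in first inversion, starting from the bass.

E half-diminished seventh is E–G–Bb–D. First inversion puts the third (G) in the bass, with the remaining tones above: G, Bb, D, E.

G, Bb, D, E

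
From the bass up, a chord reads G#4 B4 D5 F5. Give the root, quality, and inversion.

G# diminished seventh, root position

The pitch classes G#, B, D, F arrange in thirds as G#–B–D–F: a G# diminished seventh chord.
G# is the root of G# diminished seventh; root in the bass means root position (figured bass 7).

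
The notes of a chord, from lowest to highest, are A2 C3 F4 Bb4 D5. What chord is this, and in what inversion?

Reducing to letter names: A, C, F, Bb, D. These stack in thirds as Bb–D–F–A–C — a Bb major ninth chord.
The lowest note is A, the seventh of the chord, so this is third inversion.

Bb major ninth, third inversion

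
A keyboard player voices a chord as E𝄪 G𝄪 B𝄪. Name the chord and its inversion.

E## minor, root position

The distinct note names are E##, G##, B##. Stacked in thirds they read E##–G##–B##, which is a minor triad on E##.
With the root (E##) in the bass, the chord is in root position (figured bass 5/3).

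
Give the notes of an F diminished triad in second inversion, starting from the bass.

Cb, F, Ab

Spelling F diminished: F–Ab–Cb. In second inversion the fifth is bass, giving Cb, F, Ab from the bottom.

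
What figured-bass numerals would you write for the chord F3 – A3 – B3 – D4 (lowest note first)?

The notes F, A, B, D stack in thirds as B–D–F–A — a B half-diminished seventh chord. The bass F is the fifth, so this is second inversion: figured 4/3.

4/3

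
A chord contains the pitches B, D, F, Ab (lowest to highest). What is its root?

The distinct letter names are B, D, F, Ab. Arranged as a stack of thirds they read B–D–F–Ab, so B is the root (a B diminished seventh chord).

B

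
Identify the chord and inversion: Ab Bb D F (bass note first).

Bb dominant seventh, third inversion

The pitch classes Ab, Bb, D, F arrange in thirds as Bb–D–F–Ab: a Bb dominant seventh chord.
Ab is the seventh of Bb dominant seventh; seventh in the bass means third inversion (figured bass 4/2).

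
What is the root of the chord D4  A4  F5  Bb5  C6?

Bb

The distinct letter names are D, A, F, Bb, C. Arranged as a stack of thirds they read Bb–D–F–A–C, so Bb is the root (a Bb major ninth chord).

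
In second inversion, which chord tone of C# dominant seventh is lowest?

G#

The fifth of C# dominant seventh (C#–E#–G#–B) is G#; that is the bass in second inversion.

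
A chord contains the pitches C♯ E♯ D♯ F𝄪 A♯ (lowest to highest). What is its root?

The distinct letter names are C#, E#, D#, F##, A#. Arranged as a stack of thirds they read D#–F##–A#–C#–E#, so D# is the root (a D# dominant ninth chord).

D#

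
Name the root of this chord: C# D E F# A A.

D

Reordering C#, D, E, F#, A into stacked thirds gives D–F#–A–C#–E; the bottom of that stack, D, is the root.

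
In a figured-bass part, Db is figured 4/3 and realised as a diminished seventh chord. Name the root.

The figures 4/3 mean the fifth of the chord is in the bass. If Db is the fifth of a diminished seventh chord, the root is G (chord tones G–Bb–Db–Fb).

G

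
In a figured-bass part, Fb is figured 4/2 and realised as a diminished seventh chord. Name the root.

The figures 4/2 mean the seventh of the chord is in the bass. If Fb is the seventh of a diminished seventh chord, the root is G (chord tones G–Bb–Db–Fb).

G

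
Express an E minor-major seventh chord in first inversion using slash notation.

First inversion of E minor-major seventh has the third (G) in the bass. As a slash chord: Em(maj7)/G.

Em(maj7)/G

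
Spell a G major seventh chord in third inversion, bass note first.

G major seventh is G–B–D–F#. Third inversion puts the seventh (F#) in the bass, with the remaining tones above: F#, G, B, D.

F#, G, B, D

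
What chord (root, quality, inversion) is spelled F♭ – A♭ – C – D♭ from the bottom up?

The pitch classes Fb, Ab, C, Db arrange in thirds as Db–Fb–Ab–C: a Db minor-major seventh chord.
Fb is the third of Db minor-major seventh; third in the bass means first inversion (figured bass 6/5).

Db minor-major seventh, first inversion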